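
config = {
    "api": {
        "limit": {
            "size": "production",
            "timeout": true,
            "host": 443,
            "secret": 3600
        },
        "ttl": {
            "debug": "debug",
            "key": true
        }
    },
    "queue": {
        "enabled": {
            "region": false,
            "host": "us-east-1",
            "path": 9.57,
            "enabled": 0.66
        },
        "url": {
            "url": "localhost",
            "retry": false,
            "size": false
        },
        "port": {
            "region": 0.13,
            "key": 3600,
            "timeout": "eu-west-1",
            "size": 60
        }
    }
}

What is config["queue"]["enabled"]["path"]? 9.57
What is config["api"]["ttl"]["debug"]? "debug"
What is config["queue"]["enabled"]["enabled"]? 0.66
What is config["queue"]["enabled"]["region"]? False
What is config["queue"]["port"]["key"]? 3600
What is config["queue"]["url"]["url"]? "localhost"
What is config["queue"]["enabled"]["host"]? "us-east-1"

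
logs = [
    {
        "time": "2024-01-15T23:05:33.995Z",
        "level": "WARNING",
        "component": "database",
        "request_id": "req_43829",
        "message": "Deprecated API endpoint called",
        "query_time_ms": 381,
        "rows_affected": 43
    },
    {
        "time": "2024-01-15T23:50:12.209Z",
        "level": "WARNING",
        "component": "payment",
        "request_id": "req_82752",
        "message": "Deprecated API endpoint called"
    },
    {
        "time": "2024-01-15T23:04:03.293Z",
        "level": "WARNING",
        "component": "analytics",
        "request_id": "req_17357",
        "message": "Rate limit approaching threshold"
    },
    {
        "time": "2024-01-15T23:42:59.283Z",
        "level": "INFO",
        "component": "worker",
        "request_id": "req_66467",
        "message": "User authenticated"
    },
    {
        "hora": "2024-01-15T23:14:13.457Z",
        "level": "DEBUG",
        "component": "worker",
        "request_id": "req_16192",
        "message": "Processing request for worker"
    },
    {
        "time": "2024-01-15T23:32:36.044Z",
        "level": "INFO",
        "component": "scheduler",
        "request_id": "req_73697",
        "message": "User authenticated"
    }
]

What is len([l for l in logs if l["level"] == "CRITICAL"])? 0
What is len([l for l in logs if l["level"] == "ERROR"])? 0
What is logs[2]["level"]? "WARNING"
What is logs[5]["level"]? "INFO"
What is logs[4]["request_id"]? "req_16192"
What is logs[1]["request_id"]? "req_82752"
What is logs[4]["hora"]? "2024-01-15T23:14:13.457Z"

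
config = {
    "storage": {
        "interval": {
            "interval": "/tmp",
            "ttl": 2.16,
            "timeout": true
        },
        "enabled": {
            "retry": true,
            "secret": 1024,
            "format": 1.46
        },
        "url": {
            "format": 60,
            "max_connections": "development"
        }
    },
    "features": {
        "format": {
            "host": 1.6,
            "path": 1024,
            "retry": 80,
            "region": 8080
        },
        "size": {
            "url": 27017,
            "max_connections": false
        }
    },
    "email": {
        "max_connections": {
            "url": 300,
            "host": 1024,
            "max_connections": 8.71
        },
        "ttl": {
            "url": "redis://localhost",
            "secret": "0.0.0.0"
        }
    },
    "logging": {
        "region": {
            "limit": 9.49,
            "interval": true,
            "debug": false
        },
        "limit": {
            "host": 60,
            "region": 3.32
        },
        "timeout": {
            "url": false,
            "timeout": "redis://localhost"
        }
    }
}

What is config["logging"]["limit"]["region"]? 3.32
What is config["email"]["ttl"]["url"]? "redis://localhost"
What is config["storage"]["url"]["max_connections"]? "development"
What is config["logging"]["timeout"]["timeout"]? "redis://localhost"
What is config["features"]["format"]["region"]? 8080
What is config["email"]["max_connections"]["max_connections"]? 8.71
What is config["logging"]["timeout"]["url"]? False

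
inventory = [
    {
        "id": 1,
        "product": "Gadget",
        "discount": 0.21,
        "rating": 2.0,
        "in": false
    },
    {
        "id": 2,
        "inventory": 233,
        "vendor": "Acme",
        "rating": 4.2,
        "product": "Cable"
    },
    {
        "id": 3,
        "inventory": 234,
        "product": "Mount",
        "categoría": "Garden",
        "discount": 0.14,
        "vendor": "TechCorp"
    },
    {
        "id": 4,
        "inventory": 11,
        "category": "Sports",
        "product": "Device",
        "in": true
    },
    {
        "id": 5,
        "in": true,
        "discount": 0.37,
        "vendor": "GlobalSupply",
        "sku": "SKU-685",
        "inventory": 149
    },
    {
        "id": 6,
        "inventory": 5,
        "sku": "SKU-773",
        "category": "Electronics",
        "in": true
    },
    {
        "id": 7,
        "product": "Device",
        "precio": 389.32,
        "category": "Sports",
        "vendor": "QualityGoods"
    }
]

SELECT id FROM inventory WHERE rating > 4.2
[]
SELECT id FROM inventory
[1, 2, 3, 4, 5, 6, 7]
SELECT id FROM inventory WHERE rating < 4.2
[1]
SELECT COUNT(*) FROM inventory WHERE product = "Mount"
1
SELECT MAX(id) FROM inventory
7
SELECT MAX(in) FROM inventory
True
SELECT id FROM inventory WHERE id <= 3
[1, 2, 3]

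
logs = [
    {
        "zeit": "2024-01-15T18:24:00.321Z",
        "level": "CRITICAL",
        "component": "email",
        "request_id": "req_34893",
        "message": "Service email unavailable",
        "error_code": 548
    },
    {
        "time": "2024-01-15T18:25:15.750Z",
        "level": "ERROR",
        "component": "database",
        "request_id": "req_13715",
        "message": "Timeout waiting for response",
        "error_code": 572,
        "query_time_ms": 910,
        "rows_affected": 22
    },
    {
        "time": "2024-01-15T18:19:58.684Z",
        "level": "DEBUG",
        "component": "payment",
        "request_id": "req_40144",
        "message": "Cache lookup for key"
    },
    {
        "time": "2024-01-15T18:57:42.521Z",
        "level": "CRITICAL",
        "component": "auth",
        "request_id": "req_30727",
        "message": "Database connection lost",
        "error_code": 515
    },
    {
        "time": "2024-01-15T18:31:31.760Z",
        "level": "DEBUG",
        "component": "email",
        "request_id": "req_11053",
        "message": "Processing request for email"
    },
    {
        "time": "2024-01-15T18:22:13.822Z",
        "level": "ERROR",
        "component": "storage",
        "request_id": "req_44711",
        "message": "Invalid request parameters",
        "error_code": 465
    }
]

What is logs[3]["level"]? "CRITICAL"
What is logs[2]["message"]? "Cache lookup for key"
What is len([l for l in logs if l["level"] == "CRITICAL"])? 2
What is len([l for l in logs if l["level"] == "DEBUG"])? 2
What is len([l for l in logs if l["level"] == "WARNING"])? 0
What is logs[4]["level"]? "DEBUG"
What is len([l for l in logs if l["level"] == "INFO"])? 0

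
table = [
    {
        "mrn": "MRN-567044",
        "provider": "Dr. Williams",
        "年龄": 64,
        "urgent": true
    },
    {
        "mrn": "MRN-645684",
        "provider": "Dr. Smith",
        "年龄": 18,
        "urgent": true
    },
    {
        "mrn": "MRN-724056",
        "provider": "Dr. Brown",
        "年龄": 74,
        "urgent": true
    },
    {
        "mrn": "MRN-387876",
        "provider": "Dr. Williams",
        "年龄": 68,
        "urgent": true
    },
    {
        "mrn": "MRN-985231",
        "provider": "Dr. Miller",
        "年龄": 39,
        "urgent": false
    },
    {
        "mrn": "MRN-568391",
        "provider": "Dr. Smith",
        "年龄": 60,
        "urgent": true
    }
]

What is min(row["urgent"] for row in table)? False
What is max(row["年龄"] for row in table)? 74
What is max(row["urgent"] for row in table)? True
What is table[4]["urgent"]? False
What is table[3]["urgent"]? True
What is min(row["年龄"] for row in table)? 18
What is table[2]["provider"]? "Dr. Brown"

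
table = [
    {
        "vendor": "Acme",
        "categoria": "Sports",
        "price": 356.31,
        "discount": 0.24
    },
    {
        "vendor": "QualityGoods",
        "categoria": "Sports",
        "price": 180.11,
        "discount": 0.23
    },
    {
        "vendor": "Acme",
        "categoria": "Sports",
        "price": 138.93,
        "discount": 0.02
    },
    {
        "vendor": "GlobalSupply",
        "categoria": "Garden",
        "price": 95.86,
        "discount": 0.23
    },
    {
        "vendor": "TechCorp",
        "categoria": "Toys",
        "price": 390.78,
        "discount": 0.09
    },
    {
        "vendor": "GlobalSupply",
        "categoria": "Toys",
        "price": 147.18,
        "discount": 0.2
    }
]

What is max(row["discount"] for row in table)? 0.24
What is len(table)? 6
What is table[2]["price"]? 138.93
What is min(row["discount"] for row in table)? 0.02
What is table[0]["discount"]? 0.24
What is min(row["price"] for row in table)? 95.86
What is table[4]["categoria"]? "Toys"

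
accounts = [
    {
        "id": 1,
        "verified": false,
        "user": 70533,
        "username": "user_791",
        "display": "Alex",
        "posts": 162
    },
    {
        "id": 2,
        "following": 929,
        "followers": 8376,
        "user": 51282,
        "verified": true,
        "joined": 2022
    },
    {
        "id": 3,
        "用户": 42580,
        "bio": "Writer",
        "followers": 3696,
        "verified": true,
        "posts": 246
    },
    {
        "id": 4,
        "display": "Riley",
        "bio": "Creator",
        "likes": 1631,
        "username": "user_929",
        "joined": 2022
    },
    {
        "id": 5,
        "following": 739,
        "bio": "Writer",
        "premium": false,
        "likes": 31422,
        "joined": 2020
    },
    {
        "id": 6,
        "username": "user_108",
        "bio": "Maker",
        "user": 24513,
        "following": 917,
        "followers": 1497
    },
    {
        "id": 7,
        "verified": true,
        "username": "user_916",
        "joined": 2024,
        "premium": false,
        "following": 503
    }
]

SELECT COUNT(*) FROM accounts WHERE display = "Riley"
1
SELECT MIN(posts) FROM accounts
162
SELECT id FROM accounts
[1, 2, 3, 4, 5, 6, 7]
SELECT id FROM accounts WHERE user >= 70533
[1]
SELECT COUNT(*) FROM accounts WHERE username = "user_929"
1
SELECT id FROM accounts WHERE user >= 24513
[1, 2, 6]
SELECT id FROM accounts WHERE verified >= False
[1, 2, 3, 7]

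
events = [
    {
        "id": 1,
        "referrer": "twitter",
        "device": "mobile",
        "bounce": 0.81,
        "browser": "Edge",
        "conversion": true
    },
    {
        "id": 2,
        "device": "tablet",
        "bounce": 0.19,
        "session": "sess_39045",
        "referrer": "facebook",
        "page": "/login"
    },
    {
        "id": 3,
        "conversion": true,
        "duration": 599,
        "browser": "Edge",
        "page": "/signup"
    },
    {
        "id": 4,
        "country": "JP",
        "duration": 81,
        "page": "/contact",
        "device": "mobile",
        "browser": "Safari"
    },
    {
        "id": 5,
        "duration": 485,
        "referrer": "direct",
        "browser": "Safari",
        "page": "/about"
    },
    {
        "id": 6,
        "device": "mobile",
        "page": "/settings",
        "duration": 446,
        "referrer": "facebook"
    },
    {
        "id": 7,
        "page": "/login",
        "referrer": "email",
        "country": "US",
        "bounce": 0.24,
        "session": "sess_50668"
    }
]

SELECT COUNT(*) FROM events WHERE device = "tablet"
1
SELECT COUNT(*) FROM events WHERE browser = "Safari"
2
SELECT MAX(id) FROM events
7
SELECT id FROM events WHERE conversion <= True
[1, 3]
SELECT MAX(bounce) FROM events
0.81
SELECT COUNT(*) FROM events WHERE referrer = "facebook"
2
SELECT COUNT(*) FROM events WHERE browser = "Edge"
2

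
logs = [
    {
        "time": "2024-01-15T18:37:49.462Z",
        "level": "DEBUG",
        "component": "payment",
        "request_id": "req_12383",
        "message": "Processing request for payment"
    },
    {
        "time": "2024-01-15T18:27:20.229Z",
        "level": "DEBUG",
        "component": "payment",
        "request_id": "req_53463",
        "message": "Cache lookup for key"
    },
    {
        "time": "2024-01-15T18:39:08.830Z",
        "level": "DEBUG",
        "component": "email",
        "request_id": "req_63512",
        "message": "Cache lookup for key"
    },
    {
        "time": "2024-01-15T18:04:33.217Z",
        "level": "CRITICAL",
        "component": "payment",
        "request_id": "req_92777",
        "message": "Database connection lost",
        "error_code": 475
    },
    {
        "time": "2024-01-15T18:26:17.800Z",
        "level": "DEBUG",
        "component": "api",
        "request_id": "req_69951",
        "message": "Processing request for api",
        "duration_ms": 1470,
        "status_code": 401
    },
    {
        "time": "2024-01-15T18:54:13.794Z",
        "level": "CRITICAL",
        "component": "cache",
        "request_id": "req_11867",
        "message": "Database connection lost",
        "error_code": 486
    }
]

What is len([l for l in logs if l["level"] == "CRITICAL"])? 2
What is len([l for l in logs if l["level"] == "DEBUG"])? 4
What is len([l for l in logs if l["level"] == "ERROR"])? 0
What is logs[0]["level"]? "DEBUG"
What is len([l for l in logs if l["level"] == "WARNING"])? 0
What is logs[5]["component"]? "cache"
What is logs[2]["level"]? "DEBUG"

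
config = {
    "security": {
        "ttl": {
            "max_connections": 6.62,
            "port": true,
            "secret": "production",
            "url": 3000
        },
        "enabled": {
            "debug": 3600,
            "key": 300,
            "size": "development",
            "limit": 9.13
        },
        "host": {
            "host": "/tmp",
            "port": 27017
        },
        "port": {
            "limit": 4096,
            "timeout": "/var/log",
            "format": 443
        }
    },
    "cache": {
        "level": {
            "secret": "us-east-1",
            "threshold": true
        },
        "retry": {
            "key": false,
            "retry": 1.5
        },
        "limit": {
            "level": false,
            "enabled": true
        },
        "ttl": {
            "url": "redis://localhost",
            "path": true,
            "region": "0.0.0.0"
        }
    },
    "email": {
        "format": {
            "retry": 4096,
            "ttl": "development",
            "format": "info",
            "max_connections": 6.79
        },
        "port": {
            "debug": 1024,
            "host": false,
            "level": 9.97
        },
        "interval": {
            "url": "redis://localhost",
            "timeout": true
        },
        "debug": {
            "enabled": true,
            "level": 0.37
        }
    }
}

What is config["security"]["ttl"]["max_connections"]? 6.62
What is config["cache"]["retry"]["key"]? False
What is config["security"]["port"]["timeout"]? "/var/log"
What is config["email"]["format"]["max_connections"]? 6.79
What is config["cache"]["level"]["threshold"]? True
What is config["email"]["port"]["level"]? 9.97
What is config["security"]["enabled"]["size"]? "development"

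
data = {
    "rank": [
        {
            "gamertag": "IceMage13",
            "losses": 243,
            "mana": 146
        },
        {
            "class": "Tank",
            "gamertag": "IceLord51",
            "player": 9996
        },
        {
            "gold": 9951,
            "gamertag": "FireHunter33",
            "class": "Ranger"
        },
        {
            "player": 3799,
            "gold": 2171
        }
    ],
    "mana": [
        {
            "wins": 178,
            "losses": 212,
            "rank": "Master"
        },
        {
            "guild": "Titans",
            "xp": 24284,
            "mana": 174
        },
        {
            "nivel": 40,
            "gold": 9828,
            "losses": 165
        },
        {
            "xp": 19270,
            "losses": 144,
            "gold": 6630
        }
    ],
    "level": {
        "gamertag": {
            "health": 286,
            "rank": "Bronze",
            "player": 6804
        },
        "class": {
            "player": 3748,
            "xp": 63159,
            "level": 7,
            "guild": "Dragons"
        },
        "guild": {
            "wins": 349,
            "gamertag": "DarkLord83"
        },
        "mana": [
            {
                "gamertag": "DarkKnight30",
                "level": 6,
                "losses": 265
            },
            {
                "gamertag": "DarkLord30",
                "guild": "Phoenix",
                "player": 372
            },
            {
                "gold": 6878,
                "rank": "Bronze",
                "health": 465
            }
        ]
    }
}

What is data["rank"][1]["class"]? "Tank"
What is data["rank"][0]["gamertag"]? "IceMage13"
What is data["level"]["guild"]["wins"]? 349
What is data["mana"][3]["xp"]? 19270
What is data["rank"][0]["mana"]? 146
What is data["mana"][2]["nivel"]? 40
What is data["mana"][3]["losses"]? 144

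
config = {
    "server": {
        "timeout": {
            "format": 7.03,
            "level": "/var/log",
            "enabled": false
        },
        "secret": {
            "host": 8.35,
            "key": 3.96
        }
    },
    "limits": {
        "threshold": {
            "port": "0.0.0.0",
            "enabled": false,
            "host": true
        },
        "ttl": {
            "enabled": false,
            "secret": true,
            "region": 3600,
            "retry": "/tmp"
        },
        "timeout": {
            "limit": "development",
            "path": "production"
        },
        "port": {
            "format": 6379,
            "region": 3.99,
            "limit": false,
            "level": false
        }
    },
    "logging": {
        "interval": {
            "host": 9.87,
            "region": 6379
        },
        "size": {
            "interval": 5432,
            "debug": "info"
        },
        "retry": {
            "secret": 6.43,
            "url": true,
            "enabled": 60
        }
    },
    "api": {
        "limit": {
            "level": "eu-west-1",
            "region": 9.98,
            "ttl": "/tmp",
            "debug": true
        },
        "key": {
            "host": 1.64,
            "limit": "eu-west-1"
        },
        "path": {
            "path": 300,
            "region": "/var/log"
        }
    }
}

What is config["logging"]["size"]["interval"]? 5432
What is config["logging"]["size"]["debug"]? "info"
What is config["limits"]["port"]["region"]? 3.99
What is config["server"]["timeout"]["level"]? "/var/log"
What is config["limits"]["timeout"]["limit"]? "development"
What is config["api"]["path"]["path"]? 300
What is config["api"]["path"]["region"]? "/var/log"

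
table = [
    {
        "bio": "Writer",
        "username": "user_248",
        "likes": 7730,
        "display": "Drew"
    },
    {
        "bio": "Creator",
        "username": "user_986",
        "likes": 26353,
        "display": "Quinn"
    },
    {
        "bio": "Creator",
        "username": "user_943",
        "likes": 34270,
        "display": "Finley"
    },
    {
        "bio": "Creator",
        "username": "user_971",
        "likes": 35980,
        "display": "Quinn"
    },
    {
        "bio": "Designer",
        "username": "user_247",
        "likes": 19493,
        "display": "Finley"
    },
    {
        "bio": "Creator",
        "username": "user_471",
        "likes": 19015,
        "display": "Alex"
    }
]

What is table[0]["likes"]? 7730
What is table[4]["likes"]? 19493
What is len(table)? 6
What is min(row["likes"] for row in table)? 7730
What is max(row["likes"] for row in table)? 35980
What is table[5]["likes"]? 19015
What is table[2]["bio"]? "Creator"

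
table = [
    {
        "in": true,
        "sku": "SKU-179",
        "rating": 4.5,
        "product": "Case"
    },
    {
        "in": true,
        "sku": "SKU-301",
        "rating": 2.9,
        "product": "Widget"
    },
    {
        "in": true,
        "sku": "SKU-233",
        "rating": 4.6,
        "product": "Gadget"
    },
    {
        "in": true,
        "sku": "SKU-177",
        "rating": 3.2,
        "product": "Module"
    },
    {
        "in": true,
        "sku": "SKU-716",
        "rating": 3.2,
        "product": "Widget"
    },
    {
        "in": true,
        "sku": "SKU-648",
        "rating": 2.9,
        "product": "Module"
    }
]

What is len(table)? 6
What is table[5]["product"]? "Module"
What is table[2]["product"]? "Gadget"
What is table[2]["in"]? True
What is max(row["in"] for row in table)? True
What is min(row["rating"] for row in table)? 2.9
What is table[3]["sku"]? "SKU-177"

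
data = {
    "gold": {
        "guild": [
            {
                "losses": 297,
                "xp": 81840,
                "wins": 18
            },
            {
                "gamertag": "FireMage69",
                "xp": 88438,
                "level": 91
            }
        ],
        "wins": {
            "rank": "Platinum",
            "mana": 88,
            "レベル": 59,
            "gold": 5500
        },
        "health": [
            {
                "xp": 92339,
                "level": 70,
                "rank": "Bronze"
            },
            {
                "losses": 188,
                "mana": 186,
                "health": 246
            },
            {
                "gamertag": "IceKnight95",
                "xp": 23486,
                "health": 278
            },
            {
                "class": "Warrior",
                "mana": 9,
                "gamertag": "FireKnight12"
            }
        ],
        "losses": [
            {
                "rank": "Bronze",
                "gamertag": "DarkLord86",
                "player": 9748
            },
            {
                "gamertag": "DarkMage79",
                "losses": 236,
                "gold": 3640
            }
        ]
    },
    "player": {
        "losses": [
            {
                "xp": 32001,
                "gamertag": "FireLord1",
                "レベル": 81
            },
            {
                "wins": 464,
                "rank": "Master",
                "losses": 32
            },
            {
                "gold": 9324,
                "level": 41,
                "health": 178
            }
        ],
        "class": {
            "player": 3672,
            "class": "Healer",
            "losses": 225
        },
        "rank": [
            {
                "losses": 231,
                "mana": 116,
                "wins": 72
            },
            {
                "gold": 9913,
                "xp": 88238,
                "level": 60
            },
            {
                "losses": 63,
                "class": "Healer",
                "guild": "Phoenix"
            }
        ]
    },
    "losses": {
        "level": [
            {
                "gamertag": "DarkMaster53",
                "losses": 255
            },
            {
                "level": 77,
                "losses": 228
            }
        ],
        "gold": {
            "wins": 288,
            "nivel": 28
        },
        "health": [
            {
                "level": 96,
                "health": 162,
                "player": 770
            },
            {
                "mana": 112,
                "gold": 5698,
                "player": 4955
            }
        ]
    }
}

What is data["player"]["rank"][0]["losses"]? 231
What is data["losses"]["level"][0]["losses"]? 255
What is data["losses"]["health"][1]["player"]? 4955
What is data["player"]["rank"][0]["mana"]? 116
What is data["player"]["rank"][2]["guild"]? "Phoenix"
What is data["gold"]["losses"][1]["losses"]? 236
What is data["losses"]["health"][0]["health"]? 162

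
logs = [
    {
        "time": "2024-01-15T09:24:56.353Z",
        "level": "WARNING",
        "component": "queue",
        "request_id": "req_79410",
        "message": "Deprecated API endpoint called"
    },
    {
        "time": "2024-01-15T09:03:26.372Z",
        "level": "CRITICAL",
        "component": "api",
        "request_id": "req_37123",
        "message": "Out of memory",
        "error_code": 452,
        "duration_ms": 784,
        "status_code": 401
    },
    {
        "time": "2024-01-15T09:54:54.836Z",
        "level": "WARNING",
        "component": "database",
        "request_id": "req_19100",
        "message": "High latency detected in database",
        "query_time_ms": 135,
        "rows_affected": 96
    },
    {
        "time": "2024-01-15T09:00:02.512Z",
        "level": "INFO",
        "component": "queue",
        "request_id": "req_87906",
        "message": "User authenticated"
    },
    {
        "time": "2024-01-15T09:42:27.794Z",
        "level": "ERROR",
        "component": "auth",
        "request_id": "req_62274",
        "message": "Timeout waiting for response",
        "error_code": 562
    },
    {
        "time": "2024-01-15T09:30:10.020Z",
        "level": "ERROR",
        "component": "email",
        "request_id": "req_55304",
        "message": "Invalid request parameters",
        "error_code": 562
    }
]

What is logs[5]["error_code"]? 562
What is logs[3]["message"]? "User authenticated"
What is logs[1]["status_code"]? 401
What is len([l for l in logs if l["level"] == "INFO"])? 1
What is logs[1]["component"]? "api"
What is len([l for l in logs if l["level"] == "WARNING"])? 2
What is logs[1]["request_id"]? "req_37123"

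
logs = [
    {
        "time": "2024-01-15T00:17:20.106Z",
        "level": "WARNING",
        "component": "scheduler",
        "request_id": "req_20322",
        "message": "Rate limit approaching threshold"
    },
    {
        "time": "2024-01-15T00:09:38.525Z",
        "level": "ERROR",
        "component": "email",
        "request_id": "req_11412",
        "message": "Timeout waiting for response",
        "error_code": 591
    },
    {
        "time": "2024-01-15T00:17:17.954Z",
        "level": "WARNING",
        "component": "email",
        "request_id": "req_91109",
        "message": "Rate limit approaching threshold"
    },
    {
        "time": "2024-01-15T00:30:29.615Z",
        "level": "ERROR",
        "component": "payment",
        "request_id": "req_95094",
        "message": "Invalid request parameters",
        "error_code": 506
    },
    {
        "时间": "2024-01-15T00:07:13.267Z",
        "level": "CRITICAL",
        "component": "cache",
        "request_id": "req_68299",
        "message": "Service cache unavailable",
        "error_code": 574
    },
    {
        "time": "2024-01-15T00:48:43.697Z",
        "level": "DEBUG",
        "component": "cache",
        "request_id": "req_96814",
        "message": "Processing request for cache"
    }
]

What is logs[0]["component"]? "scheduler"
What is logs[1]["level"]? "ERROR"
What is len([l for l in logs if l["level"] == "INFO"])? 0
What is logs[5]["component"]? "cache"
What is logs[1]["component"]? "email"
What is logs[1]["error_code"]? 591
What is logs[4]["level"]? "CRITICAL"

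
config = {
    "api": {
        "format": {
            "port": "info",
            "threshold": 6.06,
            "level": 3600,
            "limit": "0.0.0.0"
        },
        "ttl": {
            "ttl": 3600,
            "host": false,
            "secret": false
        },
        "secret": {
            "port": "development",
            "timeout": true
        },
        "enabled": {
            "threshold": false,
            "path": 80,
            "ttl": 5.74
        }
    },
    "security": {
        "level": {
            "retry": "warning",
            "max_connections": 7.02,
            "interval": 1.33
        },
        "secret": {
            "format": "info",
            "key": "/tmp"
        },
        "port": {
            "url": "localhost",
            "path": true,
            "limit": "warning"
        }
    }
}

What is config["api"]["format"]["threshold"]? 6.06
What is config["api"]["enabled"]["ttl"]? 5.74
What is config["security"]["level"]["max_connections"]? 7.02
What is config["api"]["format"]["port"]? "info"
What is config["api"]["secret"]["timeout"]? True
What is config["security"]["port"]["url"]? "localhost"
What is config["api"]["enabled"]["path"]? 80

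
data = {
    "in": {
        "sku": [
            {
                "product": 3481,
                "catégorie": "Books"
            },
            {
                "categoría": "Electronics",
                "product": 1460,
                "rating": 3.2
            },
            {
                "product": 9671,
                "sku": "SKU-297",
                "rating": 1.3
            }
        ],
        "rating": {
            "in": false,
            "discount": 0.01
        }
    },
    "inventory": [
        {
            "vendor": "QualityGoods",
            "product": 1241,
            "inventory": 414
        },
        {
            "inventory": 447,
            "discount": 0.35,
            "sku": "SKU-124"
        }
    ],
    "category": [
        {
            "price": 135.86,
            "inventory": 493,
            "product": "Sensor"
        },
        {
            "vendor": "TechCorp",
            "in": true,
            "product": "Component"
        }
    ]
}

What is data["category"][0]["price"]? 135.86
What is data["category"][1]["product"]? "Component"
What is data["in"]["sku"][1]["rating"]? 3.2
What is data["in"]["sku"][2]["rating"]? 1.3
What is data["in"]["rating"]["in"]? False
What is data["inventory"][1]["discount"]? 0.35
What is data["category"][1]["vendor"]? "TechCorp"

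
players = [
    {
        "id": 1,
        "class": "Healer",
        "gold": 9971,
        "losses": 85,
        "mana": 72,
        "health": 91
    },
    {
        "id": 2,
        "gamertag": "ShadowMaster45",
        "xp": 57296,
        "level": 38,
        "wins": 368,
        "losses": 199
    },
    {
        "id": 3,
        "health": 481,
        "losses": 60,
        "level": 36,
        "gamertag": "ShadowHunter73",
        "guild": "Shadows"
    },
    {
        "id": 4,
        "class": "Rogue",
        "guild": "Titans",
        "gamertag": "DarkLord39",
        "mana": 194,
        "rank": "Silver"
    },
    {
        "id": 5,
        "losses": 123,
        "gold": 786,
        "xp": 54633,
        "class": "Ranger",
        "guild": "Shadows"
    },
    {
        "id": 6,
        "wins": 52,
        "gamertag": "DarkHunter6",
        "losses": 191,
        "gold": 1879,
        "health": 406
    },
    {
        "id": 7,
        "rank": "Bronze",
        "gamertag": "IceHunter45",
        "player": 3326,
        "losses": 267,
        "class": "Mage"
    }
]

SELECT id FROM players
[1, 2, 3, 4, 5, 6, 7]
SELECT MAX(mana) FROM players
194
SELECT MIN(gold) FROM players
786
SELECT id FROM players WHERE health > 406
[3]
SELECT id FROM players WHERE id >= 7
[7]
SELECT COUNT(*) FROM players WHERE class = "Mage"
1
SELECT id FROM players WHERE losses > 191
[2, 7]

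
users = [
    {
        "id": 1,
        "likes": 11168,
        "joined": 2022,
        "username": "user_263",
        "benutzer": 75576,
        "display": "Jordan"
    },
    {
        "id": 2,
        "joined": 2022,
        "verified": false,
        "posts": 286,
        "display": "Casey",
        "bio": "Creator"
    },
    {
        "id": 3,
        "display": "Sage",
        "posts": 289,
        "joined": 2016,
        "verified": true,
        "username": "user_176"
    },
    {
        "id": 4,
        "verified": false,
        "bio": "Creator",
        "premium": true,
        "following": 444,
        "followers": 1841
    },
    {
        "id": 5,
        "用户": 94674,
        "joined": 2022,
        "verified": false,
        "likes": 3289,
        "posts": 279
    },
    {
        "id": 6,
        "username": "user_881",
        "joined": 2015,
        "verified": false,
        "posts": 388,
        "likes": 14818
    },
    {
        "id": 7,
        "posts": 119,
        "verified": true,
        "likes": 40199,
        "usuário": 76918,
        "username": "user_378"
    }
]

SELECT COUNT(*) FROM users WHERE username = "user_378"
1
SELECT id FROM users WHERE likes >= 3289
[1, 5, 6, 7]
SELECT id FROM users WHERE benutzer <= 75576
[1]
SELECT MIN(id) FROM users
1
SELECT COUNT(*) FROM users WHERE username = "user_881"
1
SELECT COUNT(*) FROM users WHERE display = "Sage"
1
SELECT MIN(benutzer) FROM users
75576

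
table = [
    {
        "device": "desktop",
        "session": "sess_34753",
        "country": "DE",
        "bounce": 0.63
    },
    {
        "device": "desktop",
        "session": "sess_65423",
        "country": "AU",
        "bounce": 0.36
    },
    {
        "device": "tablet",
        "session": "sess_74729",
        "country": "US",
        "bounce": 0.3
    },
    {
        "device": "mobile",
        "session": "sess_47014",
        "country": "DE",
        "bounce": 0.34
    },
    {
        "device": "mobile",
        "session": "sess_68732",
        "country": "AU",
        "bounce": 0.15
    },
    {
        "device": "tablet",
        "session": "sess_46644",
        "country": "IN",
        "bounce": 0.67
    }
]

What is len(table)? 6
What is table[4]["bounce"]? 0.15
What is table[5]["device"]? "tablet"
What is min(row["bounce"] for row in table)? 0.15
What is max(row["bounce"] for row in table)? 0.67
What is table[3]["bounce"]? 0.34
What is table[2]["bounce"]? 0.3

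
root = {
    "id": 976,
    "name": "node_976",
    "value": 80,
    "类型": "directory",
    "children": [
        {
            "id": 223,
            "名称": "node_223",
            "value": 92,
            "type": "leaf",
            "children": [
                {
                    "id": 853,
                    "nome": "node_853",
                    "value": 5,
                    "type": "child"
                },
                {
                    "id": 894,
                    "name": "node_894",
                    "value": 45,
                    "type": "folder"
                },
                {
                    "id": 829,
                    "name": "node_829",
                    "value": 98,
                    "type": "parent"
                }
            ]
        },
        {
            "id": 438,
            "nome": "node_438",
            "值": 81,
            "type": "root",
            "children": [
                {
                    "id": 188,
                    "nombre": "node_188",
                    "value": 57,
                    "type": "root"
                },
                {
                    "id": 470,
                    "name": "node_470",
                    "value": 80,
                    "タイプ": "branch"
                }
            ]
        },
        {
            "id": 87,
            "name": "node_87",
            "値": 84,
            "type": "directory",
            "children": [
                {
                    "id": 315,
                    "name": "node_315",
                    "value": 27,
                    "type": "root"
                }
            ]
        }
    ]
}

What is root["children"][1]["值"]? 81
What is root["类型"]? "directory"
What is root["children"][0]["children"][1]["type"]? "folder"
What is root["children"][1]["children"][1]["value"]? 80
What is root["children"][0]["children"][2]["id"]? 829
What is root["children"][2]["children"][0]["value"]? 27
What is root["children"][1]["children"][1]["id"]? 470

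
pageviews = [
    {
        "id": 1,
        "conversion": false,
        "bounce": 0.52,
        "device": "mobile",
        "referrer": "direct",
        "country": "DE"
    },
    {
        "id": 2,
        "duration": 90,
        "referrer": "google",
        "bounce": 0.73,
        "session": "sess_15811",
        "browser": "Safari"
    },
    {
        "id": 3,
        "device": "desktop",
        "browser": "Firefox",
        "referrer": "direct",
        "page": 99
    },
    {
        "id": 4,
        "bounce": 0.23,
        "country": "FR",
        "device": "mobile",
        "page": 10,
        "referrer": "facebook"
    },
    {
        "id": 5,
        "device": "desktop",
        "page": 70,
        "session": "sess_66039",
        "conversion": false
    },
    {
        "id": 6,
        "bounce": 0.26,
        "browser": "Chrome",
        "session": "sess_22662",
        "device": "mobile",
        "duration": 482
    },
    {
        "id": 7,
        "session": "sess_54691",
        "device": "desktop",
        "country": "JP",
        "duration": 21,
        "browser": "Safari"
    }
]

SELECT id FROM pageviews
[1, 2, 3, 4, 5, 6, 7]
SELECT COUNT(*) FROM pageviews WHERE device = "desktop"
3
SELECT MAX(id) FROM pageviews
7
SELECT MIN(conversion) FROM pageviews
False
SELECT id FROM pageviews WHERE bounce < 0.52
[4, 6]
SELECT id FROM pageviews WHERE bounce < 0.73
[1, 4, 6]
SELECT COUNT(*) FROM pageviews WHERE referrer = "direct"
2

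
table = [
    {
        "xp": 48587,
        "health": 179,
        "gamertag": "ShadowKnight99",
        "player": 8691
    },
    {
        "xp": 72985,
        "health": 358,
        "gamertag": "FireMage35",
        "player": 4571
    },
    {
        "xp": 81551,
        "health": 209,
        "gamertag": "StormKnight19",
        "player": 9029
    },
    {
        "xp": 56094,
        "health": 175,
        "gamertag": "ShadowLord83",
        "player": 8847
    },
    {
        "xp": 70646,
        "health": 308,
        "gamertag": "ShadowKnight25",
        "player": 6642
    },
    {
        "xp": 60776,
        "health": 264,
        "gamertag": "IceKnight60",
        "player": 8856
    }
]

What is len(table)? 6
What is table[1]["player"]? 4571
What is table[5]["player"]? 8856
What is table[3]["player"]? 8847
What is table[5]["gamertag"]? "IceKnight60"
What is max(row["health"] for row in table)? 358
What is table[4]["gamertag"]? "ShadowKnight25"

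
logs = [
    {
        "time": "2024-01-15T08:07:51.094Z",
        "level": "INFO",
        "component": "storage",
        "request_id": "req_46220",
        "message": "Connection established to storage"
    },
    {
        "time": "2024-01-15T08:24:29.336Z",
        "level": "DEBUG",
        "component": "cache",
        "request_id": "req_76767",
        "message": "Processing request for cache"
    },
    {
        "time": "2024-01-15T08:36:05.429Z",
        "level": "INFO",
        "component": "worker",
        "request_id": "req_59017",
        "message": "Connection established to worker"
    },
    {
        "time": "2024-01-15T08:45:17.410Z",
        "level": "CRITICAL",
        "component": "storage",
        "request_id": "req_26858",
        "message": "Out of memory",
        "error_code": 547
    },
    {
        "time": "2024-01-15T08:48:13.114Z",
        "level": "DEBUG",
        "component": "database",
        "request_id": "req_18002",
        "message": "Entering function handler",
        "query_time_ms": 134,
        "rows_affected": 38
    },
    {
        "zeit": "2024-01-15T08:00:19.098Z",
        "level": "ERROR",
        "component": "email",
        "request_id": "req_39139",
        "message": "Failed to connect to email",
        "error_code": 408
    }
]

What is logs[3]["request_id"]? "req_26858"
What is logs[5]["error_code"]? 408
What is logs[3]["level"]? "CRITICAL"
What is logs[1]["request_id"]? "req_76767"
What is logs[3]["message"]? "Out of memory"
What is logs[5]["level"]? "ERROR"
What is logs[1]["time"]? "2024-01-15T08:24:29.336Z"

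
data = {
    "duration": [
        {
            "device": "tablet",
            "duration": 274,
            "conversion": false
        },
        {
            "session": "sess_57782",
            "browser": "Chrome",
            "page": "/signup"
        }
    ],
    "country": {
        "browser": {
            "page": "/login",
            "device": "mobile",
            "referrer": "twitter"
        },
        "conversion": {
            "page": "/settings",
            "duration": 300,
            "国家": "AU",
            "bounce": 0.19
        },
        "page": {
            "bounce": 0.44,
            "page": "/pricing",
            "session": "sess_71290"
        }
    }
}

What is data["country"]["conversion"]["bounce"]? 0.19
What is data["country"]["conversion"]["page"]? "/settings"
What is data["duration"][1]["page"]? "/signup"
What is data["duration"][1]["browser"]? "Chrome"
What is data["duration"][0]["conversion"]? False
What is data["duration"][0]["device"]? "tablet"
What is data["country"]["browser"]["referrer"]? "twitter"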